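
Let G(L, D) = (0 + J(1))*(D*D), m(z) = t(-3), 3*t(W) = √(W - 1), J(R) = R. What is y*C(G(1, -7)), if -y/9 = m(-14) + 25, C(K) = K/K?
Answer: -225 - 6*I ≈ -225.0 - 6.0*I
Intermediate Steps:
t(W) = √(-1 + W)/3 (t(W) = √(W - 1)/3 = √(-1 + W)/3)
m(z) = 2*I/3 (m(z) = √(-1 - 3)/3 = √(-4)/3 = (2*I)/3 = 2*I/3)
G(L, D) = D² (G(L, D) = (0 + 1)*(D*D) = 1*D² = D²)
C(K) = 1
y = -225 - 6*I (y = -9*(2*I/3 + 25) = -9*(25 + 2*I/3) = -225 - 6*I ≈ -225.0 - 6.0*I)
y*C(G(1, -7)) = (-225 - 6*I)*1 = -225 - 6*I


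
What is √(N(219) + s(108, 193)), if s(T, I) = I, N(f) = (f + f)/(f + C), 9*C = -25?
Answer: 8*√2884945/973 ≈ 13.965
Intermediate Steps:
C = -25/9 (C = (⅑)*(-25) = -25/9 ≈ -2.7778)
N(f) = 2*f/(-25/9 + f) (N(f) = (f + f)/(f - 25/9) = (2*f)/(-25/9 + f) = 2*f/(-25/9 + f))
√(N(219) + s(108, 193)) = √(18*219/(-25 + 9*219) + 193) = √(18*219/(-25 + 1971) + 193) = √(18*219/1946 + 193) = √(18*219*(1/1946) + 193) = √(1971/973 + 193) = √(189760/973) = 8*√2884945/973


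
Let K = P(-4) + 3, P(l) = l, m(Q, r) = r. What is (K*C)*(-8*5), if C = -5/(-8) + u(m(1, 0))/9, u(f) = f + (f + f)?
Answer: 25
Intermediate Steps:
u(f) = 3*f (u(f) = f + 2*f = 3*f)
C = 5/8 (C = -5/(-8) + (3*0)/9 = -5*(-1/8) + 0*(1/9) = 5/8 + 0 = 5/8 ≈ 0.62500)
K = -1 (K = -4 + 3 = -1)
(K*C)*(-8*5) = (-1*5/8)*(-8*5) = -5/8*(-40) = 25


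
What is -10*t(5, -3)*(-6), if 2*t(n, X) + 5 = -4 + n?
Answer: -120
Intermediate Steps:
t(n, X) = -9/2 + n/2 (t(n, X) = -5/2 + (-4 + n)/2 = -5/2 + (-2 + n/2) = -9/2 + n/2)
-10*t(5, -3)*(-6) = -10*(-9/2 + (½)*5)*(-6) = -10*(-9/2 + 5/2)*(-6) = -10*(-2)*(-6) = 20*(-6) = -120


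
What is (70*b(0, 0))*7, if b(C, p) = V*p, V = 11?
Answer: 0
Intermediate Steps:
b(C, p) = 11*p
(70*b(0, 0))*7 = (70*(11*0))*7 = (70*0)*7 = 0*7 = 0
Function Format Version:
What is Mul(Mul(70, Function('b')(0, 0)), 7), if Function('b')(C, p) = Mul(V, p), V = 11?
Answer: 0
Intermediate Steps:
Function('b')(C, p) = Mul(11, p)
Mul(Mul(70, Function('b')(0, 0)), 7) = Mul(Mul(70, Mul(11, 0)), 7) = Mul(Mul(70, 0), 7) = Mul(0, 7) = 0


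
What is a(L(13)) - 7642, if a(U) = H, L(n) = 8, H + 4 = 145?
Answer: -7501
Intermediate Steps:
H = 141 (H = -4 + 145 = 141)
a(U) = 141
a(L(13)) - 7642 = 141 - 7642 = -7501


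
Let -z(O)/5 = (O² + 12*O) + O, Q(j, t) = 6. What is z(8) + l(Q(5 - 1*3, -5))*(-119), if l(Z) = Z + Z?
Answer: -2268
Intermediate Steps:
l(Z) = 2*Z
z(O) = -65*O - 5*O² (z(O) = -5*((O² + 12*O) + O) = -5*(O² + 13*O) = -65*O - 5*O²)
z(8) + l(Q(5 - 1*3, -5))*(-119) = -5*8*(13 + 8) + (2*6)*(-119) = -5*8*21 + 12*(-119) = -840 - 1428 = -2268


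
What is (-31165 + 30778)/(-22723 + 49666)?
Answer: -129/8981 ≈ -0.014364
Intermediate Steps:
(-31165 + 30778)/(-22723 + 49666) = -387/26943 = -387*1/26943 = -129/8981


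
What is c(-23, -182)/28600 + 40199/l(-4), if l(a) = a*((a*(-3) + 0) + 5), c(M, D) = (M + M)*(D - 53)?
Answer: -7180977/12155 ≈ -590.78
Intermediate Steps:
c(M, D) = 2*M*(-53 + D) (c(M, D) = (2*M)*(-53 + D) = 2*M*(-53 + D))
l(a) = a*(5 - 3*a) (l(a) = a*((-3*a + 0) + 5) = a*(-3*a + 5) = a*(5 - 3*a))
c(-23, -182)/28600 + 40199/l(-4) = (2*(-23)*(-53 - 182))/28600 + 40199/((-4*(5 - 3*(-4)))) = (2*(-23)*(-235))*(1/28600) + 40199/((-4*(5 + 12))) = 10810*(1/28600) + 40199/((-4*17)) = 1081/2860 + 40199/(-68) = 1081/2860 + 40199*(-1/68) = 1081/2860 - 40199/68 = -7180977/12155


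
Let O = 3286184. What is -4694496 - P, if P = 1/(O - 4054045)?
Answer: -3604720393055/767861 ≈ -4.6945e+6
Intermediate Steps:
P = -1/767861 (P = 1/(3286184 - 4054045) = 1/(-767861) = -1/767861 ≈ -1.3023e-6)
-4694496 - P = -4694496 - 1*(-1/767861) = -4694496 + 1/767861 = -3604720393055/767861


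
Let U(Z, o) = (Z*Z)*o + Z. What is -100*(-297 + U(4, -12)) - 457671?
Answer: -409171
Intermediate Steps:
U(Z, o) = Z + o*Z² (U(Z, o) = Z²*o + Z = o*Z² + Z = Z + o*Z²)
-100*(-297 + U(4, -12)) - 457671 = -100*(-297 + 4*(1 + 4*(-12))) - 457671 = -100*(-297 + 4*(1 - 48)) - 457671 = -100*(-297 + 4*(-47)) - 457671 = -100*(-297 - 188) - 457671 = -100*(-485) - 457671 = 48500 - 457671 = -409171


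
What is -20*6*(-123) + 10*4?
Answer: 14800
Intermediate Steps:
-20*6*(-123) + 10*4 = -120*(-123) + 40 = 14760 + 40 = 14800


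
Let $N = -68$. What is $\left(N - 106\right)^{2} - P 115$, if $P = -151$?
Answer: $47641$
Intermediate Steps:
$\left(N - 106\right)^{2} - P 115 = \left(-68 - 106\right)^{2} - \left(-151\right) 115 = \left(-174\right)^{2} - -17365 = 30276 + 17365 = 47641$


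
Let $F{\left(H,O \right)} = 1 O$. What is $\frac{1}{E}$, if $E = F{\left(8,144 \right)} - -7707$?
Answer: $\frac{1}{7851} \approx 0.00012737$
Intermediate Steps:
$F{\left(H,O \right)} = O$
$E = 7851$ ($E = 144 - -7707 = 144 + 7707 = 7851$)
$\frac{1}{E} = \frac{1}{7851}$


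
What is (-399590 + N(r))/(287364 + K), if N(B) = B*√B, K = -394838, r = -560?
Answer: 199795/53737 + 1120*I*√35/53737 ≈ 3.718 + 0.1233*I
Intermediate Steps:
N(B) = B^(3/2)
(-399590 + N(r))/(287364 + K) = (-399590 + (-560)^(3/2))/(287364 - 394838) = (-399590 - 2240*I*√35)/(-107474) = (-399590 - 2240*I*√35)*(-1/107474) = 199795/53737 + 1120*I*√35/53737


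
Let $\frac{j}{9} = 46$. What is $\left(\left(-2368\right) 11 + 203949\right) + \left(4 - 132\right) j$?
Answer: $124909$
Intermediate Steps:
$j = 414$ ($j = 9 \cdot 46 = 414$)
$\left(\left(-2368\right) 11 + 203949\right) + \left(4 - 132\right) j = \left(\left(-2368\right) 11 + 203949\right) + \left(4 - 132\right) 414 = \left(-26048 + 203949\right) - 52992 = 177901 - 52992 = 124909$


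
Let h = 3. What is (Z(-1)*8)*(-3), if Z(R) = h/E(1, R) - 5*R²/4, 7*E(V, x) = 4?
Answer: -96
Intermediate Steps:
E(V, x) = 4/7 (E(V, x) = (⅐)*4 = 4/7)
Z(R) = 21/4 - 5*R²/4 (Z(R) = 3/(4/7) - 5*R²/4 = 3*(7/4) - 5*R²*(¼) = 21/4 - 5*R²/4)
(Z(-1)*8)*(-3) = ((21/4 - 5/4*(-1)²)*8)*(-3) = ((21/4 - 5/4*1)*8)*(-3) = ((21/4 - 5/4)*8)*(-3) = (4*8)*(-3) = 32*(-3) = -96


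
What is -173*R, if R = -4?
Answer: 692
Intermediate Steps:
-173*R = -173*(-4) = 692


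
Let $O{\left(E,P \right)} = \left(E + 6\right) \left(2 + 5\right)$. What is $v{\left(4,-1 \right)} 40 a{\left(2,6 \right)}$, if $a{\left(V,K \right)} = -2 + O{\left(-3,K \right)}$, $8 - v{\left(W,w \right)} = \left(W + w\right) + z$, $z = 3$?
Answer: $1520$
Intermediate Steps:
$O{\left(E,P \right)} = 42 + 7 E$ ($O{\left(E,P \right)} = \left(6 + E\right) 7 = 42 + 7 E$)
$v{\left(W,w \right)} = 5 - W - w$ ($v{\left(W,w \right)} = 8 - \left(\left(W + w\right) + 3\right) = 8 - \left(3 + W + w\right) = 5 - W - w$)
$a{\left(V,K \right)} = 19$ ($a{\left(V,K \right)} = -2 + \left(42 + 7 \left(-3\right)\right) = -2 + \left(42 - 21\right) = -2 + 21 = 19$)
$v{\left(4,-1 \right)} 40 a{\left(2,6 \right)} = \left(5 - 4 - -1\right) 40 \cdot 19 = \left(5 - 4 + 1\right) 40 \cdot 19 = 2 \cdot 40 \cdot 19 = 80 \cdot 19 = 1520$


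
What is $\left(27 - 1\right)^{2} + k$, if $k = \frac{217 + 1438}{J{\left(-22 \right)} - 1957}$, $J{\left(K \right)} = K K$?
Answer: $\frac{994093}{1473} \approx 674.88$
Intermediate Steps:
$J{\left(K \right)} = K^{2}$
$k = - \frac{1655}{1473}$ ($k = \frac{217 + 1438}{\left(-22\right)^{2} - 1957} = \frac{1655}{484 - 1957} = \frac{1655}{-1473} = 1655 \left(- \frac{1}{1473}\right) = - \frac{1655}{1473} \approx -1.1236$)
$\left(27 - 1\right)^{2} + k = \left(27 - 1\right)^{2} - \frac{1655}{1473} = 26^{2} - \frac{1655}{1473} = 676 - \frac{1655}{1473} = \frac{994093}{1473}$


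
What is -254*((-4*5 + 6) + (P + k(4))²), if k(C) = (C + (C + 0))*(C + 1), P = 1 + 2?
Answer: -466090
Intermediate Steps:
P = 3
k(C) = 2*C*(1 + C) (k(C) = (C + C)*(1 + C) = (2*C)*(1 + C) = 2*C*(1 + C))
-254*((-4*5 + 6) + (P + k(4))²) = -254*((-4*5 + 6) + (3 + 2*4*(1 + 4))²) = -254*((-20 + 6) + (3 + 2*4*5)²) = -254*(-14 + (3 + 40)²) = -254*(-14 + 43²) = -254*(-14 + 1849) = -254*1835 = -466090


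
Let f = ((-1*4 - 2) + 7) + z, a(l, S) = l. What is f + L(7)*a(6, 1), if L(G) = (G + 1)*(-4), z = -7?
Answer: -198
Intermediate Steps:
L(G) = -4 - 4*G (L(G) = (1 + G)*(-4) = -4 - 4*G)
f = -6 (f = ((-1*4 - 2) + 7) - 7 = ((-4 - 2) + 7) - 7 = (-6 + 7) - 7 = 1 - 7 = -6)
f + L(7)*a(6, 1) = -6 + (-4 - 4*7)*6 = -6 + (-4 - 28)*6 = -6 - 32*6 = -6 - 192 = -198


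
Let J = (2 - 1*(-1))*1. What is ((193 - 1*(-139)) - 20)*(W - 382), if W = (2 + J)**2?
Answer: -111384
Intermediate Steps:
J = 3 (J = (2 + 1)*1 = 3*1 = 3)
W = 25 (W = (2 + 3)**2 = 5**2 = 25)
((193 - 1*(-139)) - 20)*(W - 382) = ((193 - 1*(-139)) - 20)*(25 - 382) = ((193 + 139) - 20)*(-357) = (332 - 20)*(-357) = 312*(-357) = -111384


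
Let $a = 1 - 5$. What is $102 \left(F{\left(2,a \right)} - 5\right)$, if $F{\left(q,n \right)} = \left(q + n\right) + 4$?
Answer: $-306$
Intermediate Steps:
$a = -4$ ($a = 1 - 5 = -4$)
$F{\left(q,n \right)} = 4 + n + q$ ($F{\left(q,n \right)} = \left(n + q\right) + 4 = 4 + n + q$)
$102 \left(F{\left(2,a \right)} - 5\right) = 102 \left(\left(4 - 4 + 2\right) - 5\right) = 102 \left(2 - 5\right) = 102 \left(-3\right) = -306$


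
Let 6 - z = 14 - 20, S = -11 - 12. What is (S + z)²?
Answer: 121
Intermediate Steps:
S = -23
z = 12 (z = 6 - (14 - 20) = 6 - 1*(-6) = 6 + 6 = 12)
(S + z)² = (-23 + 12)² = (-11)² = 121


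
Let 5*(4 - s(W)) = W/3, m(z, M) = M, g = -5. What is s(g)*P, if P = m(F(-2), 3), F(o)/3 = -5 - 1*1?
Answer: 13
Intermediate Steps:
F(o) = -18 (F(o) = 3*(-5 - 1*1) = 3*(-5 - 1) = 3*(-6) = -18)
P = 3
s(W) = 4 - W/15 (s(W) = 4 - W/(5*3) = 4 - W/15)
s(g)*P = (4 - 1/15*(-5))*3 = (4 + 1/3)*3 = (13/3)*3 = 13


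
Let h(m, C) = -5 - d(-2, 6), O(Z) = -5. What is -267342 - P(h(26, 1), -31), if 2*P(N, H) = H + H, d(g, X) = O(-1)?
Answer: -267311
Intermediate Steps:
d(g, X) = -5
h(m, C) = 0 (h(m, C) = -5 - 1*(-5) = -5 + 5 = 0)
P(N, H) = H (P(N, H) = (H + H)/2 = (2*H)/2 = H)
-267342 - P(h(26, 1), -31) = -267342 - 1*(-31) = -267342 + 31 = -267311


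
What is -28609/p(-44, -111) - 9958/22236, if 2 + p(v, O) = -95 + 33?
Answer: 158878103/355776 ≈ 446.57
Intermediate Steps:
p(v, O) = -64 (p(v, O) = -2 + (-95 + 33) = -2 - 62 = -64)
-28609/p(-44, -111) - 9958/22236 = -28609/(-64) - 9958/22236 = -28609*(-1/64) - 9958*1/22236 = 28609/64 - 4979/11118 = 158878103/355776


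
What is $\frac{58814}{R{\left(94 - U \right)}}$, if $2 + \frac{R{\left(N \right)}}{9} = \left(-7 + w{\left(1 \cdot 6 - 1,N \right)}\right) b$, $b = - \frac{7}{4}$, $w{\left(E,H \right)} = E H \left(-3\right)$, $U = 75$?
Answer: $\frac{58814}{4581} \approx 12.839$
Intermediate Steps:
$w{\left(E,H \right)} = - 3 E H$
$b = - \frac{7}{4}$ ($b = \left(-7\right) \frac{1}{4} = - \frac{7}{4} \approx -1.75$)
$R{\left(N \right)} = \frac{369}{4} + \frac{945 N}{4}$ ($R{\left(N \right)} = -18 + 9 \left(-7 - 3 \left(1 \cdot 6 - 1\right) N\right) \left(- \frac{7}{4}\right) = -18 + 9 \left(-7 - 3 \left(6 - 1\right) N\right) \left(- \frac{7}{4}\right) = -18 + 9 \left(-7 - 15 N\right) \left(- \frac{7}{4}\right) = -18 + 9 \left(\frac{49}{4} + \frac{105 N}{4}\right) = -18 + \left(\frac{441}{4} + \frac{945 N}{4}\right) = \frac{369}{4} + \frac{945 N}{4}$)
$\frac{58814}{R{\left(94 - U \right)}} = \frac{58814}{\frac{369}{4} + \frac{945 \left(94 - 75\right)}{4}} = \frac{58814}{\frac{369}{4} + \frac{945}{4} \cdot 19} = \frac{58814}{\frac{369}{4} + \frac{17955}{4}} = \frac{58814}{4581}$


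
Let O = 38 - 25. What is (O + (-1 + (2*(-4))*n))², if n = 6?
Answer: 1296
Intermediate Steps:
O = 13
(O + (-1 + (2*(-4))*n))² = (13 + (-1 + (2*(-4))*6))² = (13 + (-1 - 8*6))² = (13 + (-1 - 48))² = (13 - 49)² = (-36)² = 1296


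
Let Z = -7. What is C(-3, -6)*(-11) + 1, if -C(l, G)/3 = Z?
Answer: -230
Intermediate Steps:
C(l, G) = 21 (C(l, G) = -3*(-7) = 21)
C(-3, -6)*(-11) + 1 = 21*(-11) + 1 = -231 + 1 = -230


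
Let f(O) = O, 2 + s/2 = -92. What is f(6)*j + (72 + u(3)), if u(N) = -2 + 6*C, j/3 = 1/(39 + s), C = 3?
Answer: 13094/149 ≈ 87.879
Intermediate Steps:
s = -188 (s = -4 + 2*(-92) = -4 - 184 = -188)
j = -3/149 (j = 3/(39 - 188) = 3/(-149) = 3*(-1/149) = -3/149 ≈ -0.020134)
u(N) = 16 (u(N) = -2 + 6*3 = -2 + 18 = 16)
f(6)*j + (72 + u(3)) = 6*(-3/149) + (72 + 16) = -18/149 + 88 = 13094/149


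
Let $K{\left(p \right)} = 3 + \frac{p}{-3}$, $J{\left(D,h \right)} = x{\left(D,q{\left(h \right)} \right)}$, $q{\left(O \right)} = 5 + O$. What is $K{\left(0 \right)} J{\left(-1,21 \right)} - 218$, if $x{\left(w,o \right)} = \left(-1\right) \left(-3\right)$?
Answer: $-209$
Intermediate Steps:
$x{\left(w,o \right)} = 3$
$J{\left(D,h \right)} = 3$
$K{\left(p \right)} = 3 - \frac{p}{3}$ ($K{\left(p \right)} = 3 + p \left(- \frac{1}{3}\right) = 3 - \frac{p}{3}$)
$K{\left(0 \right)} J{\left(-1,21 \right)} - 218 = \left(3 - 0\right) 3 - 218 = \left(3 + 0\right) 3 - 218 = 3 \cdot 3 - 218 = 9 - 218 = -209$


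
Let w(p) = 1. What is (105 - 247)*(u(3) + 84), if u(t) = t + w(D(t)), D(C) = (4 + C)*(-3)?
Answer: -12496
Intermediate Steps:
D(C) = -12 - 3*C
u(t) = 1 + t (u(t) = t + 1 = 1 + t)
(105 - 247)*(u(3) + 84) = (105 - 247)*((1 + 3) + 84) = -142*(4 + 84) = -142*88 = -12496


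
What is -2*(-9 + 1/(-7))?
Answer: 128/7 ≈ 18.286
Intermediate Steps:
-2*(-9 + 1/(-7)) = -2*(-9 - ⅐) = -2*(-64/7) = 128/7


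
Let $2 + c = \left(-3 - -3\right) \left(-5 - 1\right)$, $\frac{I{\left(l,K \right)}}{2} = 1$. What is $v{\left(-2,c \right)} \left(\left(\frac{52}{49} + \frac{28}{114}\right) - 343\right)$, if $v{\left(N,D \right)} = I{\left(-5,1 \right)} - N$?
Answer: $- \frac{3817396}{2793} \approx -1366.8$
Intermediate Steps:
$I{\left(l,K \right)} = 2$ ($I{\left(l,K \right)} = 2 \cdot 1 = 2$)
$c = -2$ ($c = -2 + \left(-3 - -3\right) \left(-5 - 1\right) = -2 + \left(-3 + 3\right) \left(-6\right) = -2 + 0 \left(-6\right) = -2 + 0 = -2$)
$v{\left(N,D \right)} = 2 - N$
$v{\left(-2,c \right)} \left(\left(\frac{52}{49} + \frac{28}{114}\right) - 343\right) = \left(2 - -2\right) \left(\left(\frac{52}{49} + \frac{28}{114}\right) - 343\right) = \left(2 + 2\right) \left(\left(52 \cdot \frac{1}{49} + 28 \cdot \frac{1}{114}\right) - 343\right) = 4 \left(\left(\frac{52}{49} + \frac{14}{57}\right) - 343\right) = 4 \left(\frac{3650}{2793} - 343\right) = 4 \left(- \frac{954349}{2793}\right) = - \frac{3817396}{2793}$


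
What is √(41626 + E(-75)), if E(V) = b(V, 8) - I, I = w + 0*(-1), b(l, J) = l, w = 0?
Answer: √41551 ≈ 203.84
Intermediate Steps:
I = 0 (I = 0 + 0*(-1) = 0 + 0 = 0)
E(V) = V (E(V) = V - 1*0 = V + 0 = V)
√(41626 + E(-75)) = √(41626 - 75) = √41551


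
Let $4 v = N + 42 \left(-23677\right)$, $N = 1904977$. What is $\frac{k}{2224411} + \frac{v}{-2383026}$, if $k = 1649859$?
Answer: $\frac{13701205708163}{21203316990744} \approx 0.64618$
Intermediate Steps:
$v = \frac{910543}{4}$ ($v = \frac{1904977 + 42 \left(-23677\right)}{4} = \frac{1904977 - 994434}{4} = \frac{1}{4} \cdot 910543 = \frac{910543}{4} \approx 2.2764 \cdot 10^{5}$)
$\frac{k}{2224411} + \frac{v}{-2383026} = \frac{1649859}{2224411} + \frac{910543}{4 \left(-2383026\right)} = 1649859 \cdot \frac{1}{2224411} + \frac{910543}{4} \left(- \frac{1}{2383026}\right) = \frac{1649859}{2224411} - \frac{910543}{9532104} = \frac{13701205708163}{21203316990744}$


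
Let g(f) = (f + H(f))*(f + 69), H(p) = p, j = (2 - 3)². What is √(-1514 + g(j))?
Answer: I*√1374 ≈ 37.068*I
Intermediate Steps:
j = 1 (j = (-1)² = 1)
g(f) = 2*f*(69 + f) (g(f) = (f + f)*(f + 69) = (2*f)*(69 + f) = 2*f*(69 + f))
√(-1514 + g(j)) = √(-1514 + 2*1*(69 + 1)) = √(-1514 + 2*1*70) = √(-1514 + 140) = √(-1374) = I*√1374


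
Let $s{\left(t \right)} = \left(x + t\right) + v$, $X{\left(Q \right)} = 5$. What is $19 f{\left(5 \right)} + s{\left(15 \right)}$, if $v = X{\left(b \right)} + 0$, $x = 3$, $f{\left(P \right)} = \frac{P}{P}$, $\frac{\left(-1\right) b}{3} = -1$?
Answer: $42$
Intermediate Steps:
$b = 3$ ($b = \left(-3\right) \left(-1\right) = 3$)
$f{\left(P \right)} = 1$
$v = 5$ ($v = 5 + 0 = 5$)
$s{\left(t \right)} = 8 + t$ ($s{\left(t \right)} = \left(3 + t\right) + 5 = 8 + t$)
$19 f{\left(5 \right)} + s{\left(15 \right)} = 19 \cdot 1 + \left(8 + 15\right) = 19 + 23 = 42$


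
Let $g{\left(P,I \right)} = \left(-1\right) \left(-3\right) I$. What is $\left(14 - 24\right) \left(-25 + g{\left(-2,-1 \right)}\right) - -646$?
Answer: $926$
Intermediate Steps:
$g{\left(P,I \right)} = 3 I$
$\left(14 - 24\right) \left(-25 + g{\left(-2,-1 \right)}\right) - -646 = \left(14 - 24\right) \left(-25 + 3 \left(-1\right)\right) - -646 = - 10 \left(-25 - 3\right) + 646 = \left(-10\right) \left(-28\right) + 646 = 280 + 646 = 926$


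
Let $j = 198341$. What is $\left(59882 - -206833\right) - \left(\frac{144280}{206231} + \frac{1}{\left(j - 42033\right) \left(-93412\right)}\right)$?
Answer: $\frac{803126814761936545191}{3011187677484976} \approx 2.6671 \cdot 10^{5}$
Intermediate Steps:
$\left(59882 - -206833\right) - \left(\frac{144280}{206231} + \frac{1}{\left(j - 42033\right) \left(-93412\right)}\right) = \left(59882 - -206833\right) - \left(\frac{144280}{206231} + \frac{1}{\left(198341 - 42033\right) \left(-93412\right)}\right) = \left(59882 + 206833\right) - \left(144280 \cdot \frac{1}{206231} + \frac{1}{156308} \left(- \frac{1}{93412}\right)\right) = 266715 - \left(\frac{144280}{206231} + \frac{1}{156308} \left(- \frac{1}{93412}\right)\right) = 266715 - \left(\frac{144280}{206231} - \frac{1}{14601042896}\right) = 266715 - \frac{2106638468828649}{3011187677484976} = \frac{803126814761936545191}{3011187677484976}$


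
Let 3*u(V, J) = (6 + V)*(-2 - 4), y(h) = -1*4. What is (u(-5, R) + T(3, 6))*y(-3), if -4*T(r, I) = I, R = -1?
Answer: 14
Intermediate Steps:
T(r, I) = -I/4
y(h) = -4
u(V, J) = -12 - 2*V (u(V, J) = ((6 + V)*(-2 - 4))/3 = ((6 + V)*(-6))/3 = (-36 - 6*V)/3 = -12 - 2*V)
(u(-5, R) + T(3, 6))*y(-3) = ((-12 - 2*(-5)) - 1/4*6)*(-4) = ((-12 + 10) - 3/2)*(-4) = (-2 - 3/2)*(-4) = -7/2*(-4) = 14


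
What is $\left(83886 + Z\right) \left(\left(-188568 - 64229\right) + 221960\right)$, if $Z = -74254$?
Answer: $-297021984$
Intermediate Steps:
$\left(83886 + Z\right) \left(\left(-188568 - 64229\right) + 221960\right) = \left(83886 - 74254\right) \left(\left(-188568 - 64229\right) + 221960\right) = 9632 \left(\left(-188568 - 64229\right) + 221960\right) = 9632 \left(-252797 + 221960\right) = 9632 \left(-30837\right) = -297021984$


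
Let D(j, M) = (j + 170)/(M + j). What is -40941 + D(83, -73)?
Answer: -409157/10 ≈ -40916.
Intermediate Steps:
D(j, M) = (170 + j)/(M + j)
-40941 + D(83, -73) = -40941 + (170 + 83)/(-73 + 83) = -40941 + 253/10 = -409157/10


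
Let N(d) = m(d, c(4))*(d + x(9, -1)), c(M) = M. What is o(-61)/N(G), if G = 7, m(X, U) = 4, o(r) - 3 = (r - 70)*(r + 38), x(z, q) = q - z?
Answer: -754/3 ≈ -251.33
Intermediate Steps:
o(r) = 3 + (-70 + r)*(38 + r) (o(r) = 3 + (r - 70)*(r + 38) = 3 + (-70 + r)*(38 + r))
N(d) = -40 + 4*d (N(d) = 4*(d + (-1 - 1*9)) = 4*(d + (-1 - 9)) = 4*(d - 10) = 4*(-10 + d) = -40 + 4*d)
o(-61)/N(G) = (-2657 + (-61)² - 32*(-61))/(-40 + 4*7) = (-2657 + 3721 + 1952)/(-40 + 28) = 3016/(-12) = 3016*(-1/12) = -754/3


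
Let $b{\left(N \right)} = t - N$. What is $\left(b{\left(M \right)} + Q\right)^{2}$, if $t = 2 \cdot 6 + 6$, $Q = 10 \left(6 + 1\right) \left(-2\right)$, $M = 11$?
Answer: $17689$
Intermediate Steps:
$Q = -140$ ($Q = 10 \cdot 7 \left(-2\right) = 10 \left(-14\right) = -140$)
$t = 18$ ($t = 12 + 6 = 18$)
$b{\left(N \right)} = 18 - N$
$\left(b{\left(M \right)} + Q\right)^{2} = \left(\left(18 - 11\right) - 140\right)^{2} = \left(7 - 140\right)^{2} = \left(-133\right)^{2} = 17689$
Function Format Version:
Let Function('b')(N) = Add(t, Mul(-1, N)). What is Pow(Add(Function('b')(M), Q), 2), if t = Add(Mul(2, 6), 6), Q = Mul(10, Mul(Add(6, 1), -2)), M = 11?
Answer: 17689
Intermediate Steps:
Q = -140 (Q = Mul(10, Mul(7, -2)) = Mul(10, -14) = -140)
t = 18 (t = Add(12, 6) = 18)
Function('b')(N) = Add(18, Mul(-1, N))
Pow(Add(Function('b')(M), Q), 2) = Pow(Add(Add(18, Mul(-1, 11)), -140), 2) = Pow(Add(Add(18, -11), -140), 2) = Pow(Add(7, -140), 2) = Pow(-133, 2) = 17689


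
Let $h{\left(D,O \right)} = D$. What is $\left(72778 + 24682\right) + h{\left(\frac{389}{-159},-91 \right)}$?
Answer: $\frac{15495751}{159} \approx 97458.0$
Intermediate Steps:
$\left(72778 + 24682\right) + h{\left(\frac{389}{-159},-91 \right)} = \left(72778 + 24682\right) + \frac{389}{-159} = 97460 + 389 \left(- \frac{1}{159}\right) = 97460 - \frac{389}{159} = \frac{15495751}{159}$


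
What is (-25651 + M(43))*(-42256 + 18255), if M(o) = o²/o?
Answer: 614617608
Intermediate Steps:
M(o) = o
(-25651 + M(43))*(-42256 + 18255) = (-25651 + 43)*(-42256 + 18255) = -25608*(-24001) = 614617608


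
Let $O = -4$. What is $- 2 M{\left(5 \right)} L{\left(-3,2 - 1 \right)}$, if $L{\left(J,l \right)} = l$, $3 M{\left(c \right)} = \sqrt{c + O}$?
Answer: $- \frac{2}{3} \approx -0.66667$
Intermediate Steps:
$M{\left(c \right)} = \frac{\sqrt{-4 + c}}{3}$ ($M{\left(c \right)} = \frac{\sqrt{c - 4}}{3} = \frac{\sqrt{-4 + c}}{3}$)
$- 2 M{\left(5 \right)} L{\left(-3,2 - 1 \right)} = - 2 \frac{\sqrt{-4 + 5}}{3} \left(2 - 1\right) = - 2 \frac{\sqrt{1}}{3} \cdot 1 = - 2 \cdot \frac{1}{3} \cdot 1 \cdot 1 = \left(-2\right) \frac{1}{3} \cdot 1 = \left(- \frac{2}{3}\right) 1 = - \frac{2}{3}$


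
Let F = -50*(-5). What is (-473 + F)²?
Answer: 49729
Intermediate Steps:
F = 250
(-473 + F)² = (-473 + 250)² = (-223)² = 49729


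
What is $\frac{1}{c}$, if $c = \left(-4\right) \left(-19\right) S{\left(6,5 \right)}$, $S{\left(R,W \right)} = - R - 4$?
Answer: $- \frac{1}{760} \approx -0.0013158$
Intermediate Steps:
$S{\left(R,W \right)} = -4 - R$
$c = -760$ ($c = \left(-4\right) \left(-19\right) \left(-4 - 6\right) = 76 \left(-4 - 6\right) = 76 \left(-10\right) = -760$)
$\frac{1}{c} = \frac{1}{-760} = - \frac{1}{760}$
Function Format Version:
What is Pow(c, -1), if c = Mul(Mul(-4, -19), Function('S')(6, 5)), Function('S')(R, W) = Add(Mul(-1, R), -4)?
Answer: Rational(-1, 760) ≈ -0.0013158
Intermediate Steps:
Function('S')(R, W) = Add(-4, Mul(-1, R))
c = -760 (c = Mul(Mul(-4, -19), Add(-4, Mul(-1, 6))) = Mul(76, Add(-4, -6)) = Mul(76, -10) = -760)
Pow(c, -1) = Pow(-760, -1) = Rational(-1, 760)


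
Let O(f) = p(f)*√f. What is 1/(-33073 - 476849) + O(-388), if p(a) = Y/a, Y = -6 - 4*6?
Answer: -1/509922 + 15*I*√97/97 ≈ -1.9611e-6 + 1.523*I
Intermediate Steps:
Y = -30 (Y = -6 - 24 = -30)
p(a) = -30/a
O(f) = -30/√f (O(f) = (-30/f)*√f = -30/√f)
1/(-33073 - 476849) + O(-388) = 1/(-33073 - 476849) - (-15)*I*√97/97 = 1/(-509922) - (-15)*I*√97/97 = -1/509922 + 15*I*√97/97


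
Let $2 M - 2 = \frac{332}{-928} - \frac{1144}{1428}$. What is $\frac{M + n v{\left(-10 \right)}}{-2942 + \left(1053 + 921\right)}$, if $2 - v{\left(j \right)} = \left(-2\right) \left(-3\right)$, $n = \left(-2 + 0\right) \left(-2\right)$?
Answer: $\frac{2580703}{160347264} \approx 0.016094$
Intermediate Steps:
$M = \frac{69665}{165648}$ ($M = 1 + \frac{\frac{332}{-928} - \frac{1144}{1428}}{2} = 1 + \frac{332 \left(- \frac{1}{928}\right) - \frac{286}{357}}{2} = 1 + \frac{- \frac{83}{232} - \frac{286}{357}}{2} = 1 + \frac{1}{2} \left(- \frac{95983}{82824}\right) = 1 - \frac{95983}{165648} = \frac{69665}{165648} \approx 0.42056$)
$n = 4$ ($n = \left(-2\right) \left(-2\right) = 4$)
$v{\left(j \right)} = -4$ ($v{\left(j \right)} = 2 - \left(-2\right) \left(-3\right) = 2 - 6 = -4$)
$\frac{M + n v{\left(-10 \right)}}{-2942 + \left(1053 + 921\right)} = \frac{\frac{69665}{165648} + 4 \left(-4\right)}{-2942 + \left(1053 + 921\right)} = \frac{\frac{69665}{165648} - 16}{-2942 + 1974} = - \frac{2580703}{165648 \left(-968\right)} = \left(- \frac{2580703}{165648}\right) \left(- \frac{1}{968}\right) = \frac{2580703}{160347264}$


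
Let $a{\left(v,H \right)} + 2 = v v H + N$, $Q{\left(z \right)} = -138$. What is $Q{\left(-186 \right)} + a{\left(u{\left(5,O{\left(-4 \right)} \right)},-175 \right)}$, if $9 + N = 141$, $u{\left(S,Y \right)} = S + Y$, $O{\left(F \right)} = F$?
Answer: $-183$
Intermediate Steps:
$N = 132$ ($N = -9 + 141 = 132$)
$a{\left(v,H \right)} = 130 + H v^{2}$ ($a{\left(v,H \right)} = -2 + \left(v v H + 132\right) = -2 + \left(v^{2} H + 132\right) = -2 + \left(H v^{2} + 132\right) = -2 + \left(132 + H v^{2}\right) = 130 + H v^{2}$)
$Q{\left(-186 \right)} + a{\left(u{\left(5,O{\left(-4 \right)} \right)},-175 \right)} = -138 + \left(130 - 175 \left(5 - 4\right)^{2}\right) = -138 + \left(130 - 175 \cdot 1^{2}\right) = -138 + \left(130 - 175\right) = -138 - 45 = -183$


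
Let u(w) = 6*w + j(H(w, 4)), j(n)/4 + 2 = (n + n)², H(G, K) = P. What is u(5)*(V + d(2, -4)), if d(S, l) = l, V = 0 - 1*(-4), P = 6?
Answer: 0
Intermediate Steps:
H(G, K) = 6
j(n) = -8 + 16*n² (j(n) = -8 + 4*(n + n)² = -8 + 4*(2*n)² = -8 + 4*(4*n²) = -8 + 16*n²)
V = 4 (V = 0 + 4 = 4)
u(w) = 568 + 6*w (u(w) = 6*w + (-8 + 16*6²) = 6*w + (-8 + 16*36) = 6*w + (-8 + 576) = 6*w + 568 = 568 + 6*w)
u(5)*(V + d(2, -4)) = (568 + 6*5)*(4 - 4) = (568 + 30)*0 = 598*0 = 0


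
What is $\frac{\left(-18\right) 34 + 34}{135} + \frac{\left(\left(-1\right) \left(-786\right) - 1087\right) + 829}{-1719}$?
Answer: $- \frac{118318}{25785} \approx -4.5886$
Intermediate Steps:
$\frac{\left(-18\right) 34 + 34}{135} + \frac{\left(\left(-1\right) \left(-786\right) - 1087\right) + 829}{-1719} = \left(-612 + 34\right) \frac{1}{135} + \left(\left(786 - 1087\right) + 829\right) \left(- \frac{1}{1719}\right) = \left(-578\right) \frac{1}{135} + \left(-301 + 829\right) \left(- \frac{1}{1719}\right) = - \frac{578}{135} + 528 \left(- \frac{1}{1719}\right) = - \frac{578}{135} - \frac{176}{573} = - \frac{118318}{25785}$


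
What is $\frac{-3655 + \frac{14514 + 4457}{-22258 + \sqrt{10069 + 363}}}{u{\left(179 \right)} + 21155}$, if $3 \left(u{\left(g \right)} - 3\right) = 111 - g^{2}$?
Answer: $- \frac{905569489489}{2604525685968} - \frac{18971 \sqrt{163}}{651131421492} \approx -0.34769$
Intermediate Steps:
$u{\left(g \right)} = 40 - \frac{g^{2}}{3}$ ($u{\left(g \right)} = 3 + \frac{111 - g^{2}}{3} = 3 - \left(-37 + \frac{g^{2}}{3}\right) = 40 - \frac{g^{2}}{3}$)
$\frac{-3655 + \frac{14514 + 4457}{-22258 + \sqrt{10069 + 363}}}{u{\left(179 \right)} + 21155} = \frac{-3655 + \frac{14514 + 4457}{-22258 + \sqrt{10069 + 363}}}{\left(40 - \frac{179^{2}}{3}\right) + 21155} = \frac{-3655 + \frac{18971}{-22258 + \sqrt{10432}}}{\left(40 - \frac{32041}{3}\right) + 21155} = \frac{-3655 + \frac{18971}{-22258 + 8 \sqrt{163}}}{\left(40 - \frac{32041}{3}\right) + 21155} = \frac{-3655 + \frac{18971}{-22258 + 8 \sqrt{163}}}{- \frac{31921}{3} + 21155} = \frac{-3655 + \frac{18971}{-22258 + 8 \sqrt{163}}}{\frac{31544}{3}} = \left(-3655 + \frac{18971}{-22258 + 8 \sqrt{163}}\right) \frac{3}{31544} = - \frac{10965}{31544} + \frac{56913}{31544 \left(-22258 + 8 \sqrt{163}\right)}$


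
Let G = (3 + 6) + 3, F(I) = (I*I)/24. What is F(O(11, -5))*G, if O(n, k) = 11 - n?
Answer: 0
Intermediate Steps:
F(I) = I²/24 (F(I) = I²*(1/24) = I²/24)
G = 12 (G = 9 + 3 = 12)
F(O(11, -5))*G = ((11 - 1*11)²/24)*12 = ((11 - 11)²/24)*12 = ((1/24)*0²)*12 = ((1/24)*0)*12 = 0*12 = 0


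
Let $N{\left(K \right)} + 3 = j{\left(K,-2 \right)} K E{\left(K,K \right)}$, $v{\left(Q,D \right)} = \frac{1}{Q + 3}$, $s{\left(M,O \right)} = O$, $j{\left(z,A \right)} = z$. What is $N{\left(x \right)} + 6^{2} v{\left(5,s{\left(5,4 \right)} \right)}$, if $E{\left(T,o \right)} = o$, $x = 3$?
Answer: $\frac{57}{2} \approx 28.5$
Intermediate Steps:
$v{\left(Q,D \right)} = \frac{1}{3 + Q}$
$N{\left(K \right)} = -3 + K^{3}$ ($N{\left(K \right)} = -3 + K K K = -3 + K^{2} K = -3 + K^{3}$)
$N{\left(x \right)} + 6^{2} v{\left(5,s{\left(5,4 \right)} \right)} = \left(-3 + 3^{3}\right) + \frac{6^{2}}{3 + 5} = \left(-3 + 27\right) + \frac{36}{8} = 24 + 36 \cdot \frac{1}{8} = 24 + \frac{9}{2} = \frac{57}{2}$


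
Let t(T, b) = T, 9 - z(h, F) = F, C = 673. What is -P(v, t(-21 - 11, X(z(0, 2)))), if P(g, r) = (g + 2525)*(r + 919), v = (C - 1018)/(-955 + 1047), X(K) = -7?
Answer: -8945395/4 ≈ -2.2363e+6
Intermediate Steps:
z(h, F) = 9 - F
v = -15/4 (v = (673 - 1018)/(-955 + 1047) = -345/92 = -345*1/92 = -15/4 ≈ -3.7500)
P(g, r) = (919 + r)*(2525 + g) (P(g, r) = (2525 + g)*(919 + r) = (919 + r)*(2525 + g))
-P(v, t(-21 - 11, X(z(0, 2)))) = -(2320475 + 919*(-15/4) + 2525*(-21 - 11) - 15*(-21 - 11)/4) = -(2320475 - 13785/4 + 2525*(-32) - 15/4*(-32)) = -(2320475 - 13785/4 - 80800 + 120) = -1*8945395/4 = -8945395/4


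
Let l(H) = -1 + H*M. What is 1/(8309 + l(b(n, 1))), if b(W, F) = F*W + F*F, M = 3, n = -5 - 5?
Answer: 1/8281 ≈ 0.00012076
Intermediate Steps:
n = -10
b(W, F) = F**2 + F*W (b(W, F) = F*W + F**2 = F**2 + F*W)
l(H) = -1 + 3*H (l(H) = -1 + H*3 = -1 + 3*H)
1/(8309 + l(b(n, 1))) = 1/(8309 + (-1 + 3*(1*(1 - 10)))) = 1/(8309 + (-1 + 3*(1*(-9)))) = 1/(8309 + (-1 + 3*(-9))) = 1/(8309 + (-1 - 27)) = 1/(8309 - 28) = 1/8281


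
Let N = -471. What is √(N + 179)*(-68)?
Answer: -136*I*√73 ≈ -1162.0*I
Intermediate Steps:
√(N + 179)*(-68) = √(-471 + 179)*(-68) = √(-292)*(-68) = (2*I*√73)*(-68) = -136*I*√73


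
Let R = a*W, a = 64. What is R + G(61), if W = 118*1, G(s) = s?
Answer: 7613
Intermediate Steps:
W = 118
R = 7552 (R = 64*118 = 7552)
R + G(61) = 7552 + 61 = 7613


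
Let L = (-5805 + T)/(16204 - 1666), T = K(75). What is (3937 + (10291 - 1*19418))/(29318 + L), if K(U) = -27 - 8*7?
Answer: -18863055/106554799 ≈ -0.17703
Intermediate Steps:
K(U) = -83 (K(U) = -27 - 1*56 = -27 - 56 = -83)
T = -83
L = -2944/7269 (L = (-5805 - 83)/(16204 - 1666) = -5888/14538 = -5888*1/14538 = -2944/7269 ≈ -0.40501)
(3937 + (10291 - 1*19418))/(29318 + L) = (3937 + (10291 - 1*19418))/(29318 - 2944/7269) = (3937 + (10291 - 19418))/(213109598/7269) = (3937 - 9127)*(7269/213109598) = -5190*7269/213109598 = -18863055/106554799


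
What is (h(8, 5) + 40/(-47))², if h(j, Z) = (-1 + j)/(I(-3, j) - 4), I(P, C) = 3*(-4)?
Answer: 938961/565504 ≈ 1.6604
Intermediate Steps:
I(P, C) = -12
h(j, Z) = 1/16 - j/16 (h(j, Z) = (-1 + j)/(-12 - 4) = (-1 + j)/(-16) = (-1 + j)*(-1/16) = 1/16 - j/16)
(h(8, 5) + 40/(-47))² = ((1/16 - 1/16*8) + 40/(-47))² = ((1/16 - ½) + 40*(-1/47))² = (-7/16 - 40/47)² = (-969/752)² = 938961/565504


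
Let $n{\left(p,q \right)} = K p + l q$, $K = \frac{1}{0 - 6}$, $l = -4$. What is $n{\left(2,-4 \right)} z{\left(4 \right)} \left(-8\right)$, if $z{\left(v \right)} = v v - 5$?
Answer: $- \frac{4136}{3} \approx -1378.7$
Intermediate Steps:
$z{\left(v \right)} = -5 + v^{2}$ ($z{\left(v \right)} = v^{2} - 5 = -5 + v^{2}$)
$K = - \frac{1}{6}$ ($K = \frac{1}{-6} = - \frac{1}{6} \approx -0.16667$)
$n{\left(p,q \right)} = - 4 q - \frac{p}{6}$ ($n{\left(p,q \right)} = - \frac{p}{6} - 4 q = - 4 q - \frac{p}{6}$)
$n{\left(2,-4 \right)} z{\left(4 \right)} \left(-8\right) = \left(\left(-4\right) \left(-4\right) - \frac{1}{3}\right) \left(-5 + 4^{2}\right) \left(-8\right) = \left(16 - \frac{1}{3}\right) \left(-5 + 16\right) \left(-8\right) = \frac{47}{3} \cdot 11 \left(-8\right) = \frac{517}{3} \left(-8\right) = - \frac{4136}{3}$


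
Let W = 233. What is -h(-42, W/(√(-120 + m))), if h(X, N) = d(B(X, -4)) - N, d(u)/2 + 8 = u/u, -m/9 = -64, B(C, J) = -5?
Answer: 14 + 233*√114/228 ≈ 24.911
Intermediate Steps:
m = 576 (m = -9*(-64) = 576)
d(u) = -14 (d(u) = -16 + 2*(u/u) = -16 + 2*1 = -16 + 2 = -14)
h(X, N) = -14 - N
-h(-42, W/(√(-120 + m))) = -(-14 - 233/(√(-120 + 576))) = -(-14 - 233/(√456)) = -(-14 - 233/(2*√114)) = -(-14 - 233*√114/228) = 14 + 233*√114/228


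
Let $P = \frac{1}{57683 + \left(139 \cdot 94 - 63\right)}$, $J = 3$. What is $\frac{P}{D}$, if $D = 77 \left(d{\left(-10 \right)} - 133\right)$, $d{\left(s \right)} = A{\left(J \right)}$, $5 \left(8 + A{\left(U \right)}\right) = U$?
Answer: $- \frac{5}{3820861044} \approx -1.3086 \cdot 10^{-9}$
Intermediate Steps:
$A{\left(U \right)} = -8 + \frac{U}{5}$
$d{\left(s \right)} = - \frac{37}{5}$ ($d{\left(s \right)} = -8 + \frac{1}{5} \cdot 3 = -8 + \frac{3}{5} = - \frac{37}{5}$)
$D = - \frac{54054}{5}$ ($D = 77 \left(- \frac{37}{5} - 133\right) = 77 \left(- \frac{702}{5}\right) = - \frac{54054}{5} \approx -10811.0$)
$P = \frac{1}{70686}$ ($P = \frac{1}{57683 + \left(13066 - 63\right)} = \frac{1}{57683 + 13003} = \frac{1}{70686} \approx 1.4147 \cdot 10^{-5}$)
$\frac{P}{D} = \frac{1}{70686 \left(- \frac{54054}{5}\right)} = \frac{1}{70686} \left(- \frac{5}{54054}\right) = - \frac{5}{3820861044}$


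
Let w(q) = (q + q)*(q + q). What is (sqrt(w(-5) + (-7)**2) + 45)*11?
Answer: 495 + 11*sqrt(149) ≈ 629.27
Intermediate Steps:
w(q) = 4*q**2 (w(q) = (2*q)*(2*q) = 4*q**2)
(sqrt(w(-5) + (-7)**2) + 45)*11 = (sqrt(4*(-5)**2 + (-7)**2) + 45)*11 = (sqrt(4*25 + 49) + 45)*11 = (sqrt(100 + 49) + 45)*11 = (sqrt(149) + 45)*11 = (45 + sqrt(149))*11 = 495 + 11*sqrt(149)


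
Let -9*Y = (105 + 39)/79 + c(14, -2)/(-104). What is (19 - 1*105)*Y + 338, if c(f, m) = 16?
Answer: 3271538/9243 ≈ 353.95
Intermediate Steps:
Y = -1714/9243 (Y = -((105 + 39)/79 + 16/(-104))/9 = -(144*(1/79) + 16*(-1/104))/9 = -(144/79 - 2/13)/9 = -⅑*1714/1027 = -1714/9243 ≈ -0.18544)
(19 - 1*105)*Y + 338 = (19 - 1*105)*(-1714/9243) + 338 = (19 - 105)*(-1714/9243) + 338 = -86*(-1714/9243) + 338 = 147404/9243 + 338 = 3271538/9243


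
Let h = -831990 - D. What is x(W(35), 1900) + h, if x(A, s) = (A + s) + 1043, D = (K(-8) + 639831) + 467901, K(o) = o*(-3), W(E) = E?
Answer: -1936768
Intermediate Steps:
K(o) = -3*o
D = 1107756 (D = (-3*(-8) + 639831) + 467901 = (24 + 639831) + 467901 = 639855 + 467901 = 1107756)
x(A, s) = 1043 + A + s
h = -1939746 (h = -831990 - 1*1107756 = -831990 - 1107756 = -1939746)
x(W(35), 1900) + h = (1043 + 35 + 1900) - 1939746 = 2978 - 1939746 = -1936768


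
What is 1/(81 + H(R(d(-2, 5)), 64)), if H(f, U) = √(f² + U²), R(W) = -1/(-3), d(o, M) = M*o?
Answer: 729/22184 - 3*√36865/22184 ≈ 0.0068965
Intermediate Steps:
R(W) = ⅓ (R(W) = -1*(-⅓) = ⅓)
H(f, U) = √(U² + f²)
1/(81 + H(R(d(-2, 5)), 64)) = 1/(81 + √(64² + (⅓)²)) = 1/(81 + √(4096 + ⅑)) = 1/(81 + √(36865/9)) = 1/(81 + √36865/3)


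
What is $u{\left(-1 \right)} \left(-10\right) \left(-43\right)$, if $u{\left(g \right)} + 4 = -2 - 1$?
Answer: $-3010$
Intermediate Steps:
$u{\left(g \right)} = -7$ ($u{\left(g \right)} = -4 - 3 = -7$)
$u{\left(-1 \right)} \left(-10\right) \left(-43\right) = \left(-7\right) \left(-10\right) \left(-43\right) = 70 \left(-43\right) = -3010$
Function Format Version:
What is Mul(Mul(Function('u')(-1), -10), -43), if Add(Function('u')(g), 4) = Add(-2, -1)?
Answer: -3010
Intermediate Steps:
Function('u')(g) = -7 (Function('u')(g) = Add(-4, Add(-2, -1)) = Add(-4, -3) = -7)
Mul(Mul(Function('u')(-1), -10), -43) = Mul(Mul(-7, -10), -43) = Mul(70, -43) = -3010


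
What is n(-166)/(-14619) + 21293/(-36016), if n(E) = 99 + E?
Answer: -308869295/526517904 ≈ -0.58663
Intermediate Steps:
n(-166)/(-14619) + 21293/(-36016) = (99 - 166)/(-14619) + 21293/(-36016) = -67*(-1/14619) + 21293*(-1/36016) = 67/14619 - 21293/36016 = -308869295/526517904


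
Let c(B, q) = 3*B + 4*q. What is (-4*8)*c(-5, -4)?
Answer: 992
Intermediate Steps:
(-4*8)*c(-5, -4) = (-4*8)*(3*(-5) + 4*(-4)) = -32*(-15 - 16) = -32*(-31) = 992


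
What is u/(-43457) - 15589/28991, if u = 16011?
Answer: -1141626074/1259861887 ≈ -0.90615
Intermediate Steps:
u/(-43457) - 15589/28991 = 16011/(-43457) - 15589/28991 = 16011*(-1/43457) - 15589*1/28991 = -16011/43457 - 15589/28991 = -1141626074/1259861887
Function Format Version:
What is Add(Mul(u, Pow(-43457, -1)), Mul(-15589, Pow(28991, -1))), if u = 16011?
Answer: Rational(-1141626074, 1259861887) ≈ -0.90615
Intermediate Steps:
Add(Mul(u, Pow(-43457, -1)), Mul(-15589, Pow(28991, -1))) = Add(Mul(16011, Pow(-43457, -1)), Mul(-15589, Pow(28991, -1))) = Add(Mul(16011, Rational(-1, 43457)), Mul(-15589, Rational(1, 28991))) = Add(Rational(-16011, 43457), Rational(-15589, 28991)) = Rational(-1141626074, 1259861887)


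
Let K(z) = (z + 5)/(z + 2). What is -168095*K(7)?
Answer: -672380/3 ≈ -2.2413e+5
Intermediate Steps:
K(z) = (5 + z)/(2 + z)
-168095*K(7) = -168095*(5 + 7)/(2 + 7) = -168095*12/9 = -168095*4/3 = -672380/3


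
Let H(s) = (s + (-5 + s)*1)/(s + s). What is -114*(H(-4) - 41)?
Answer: 17955/4 ≈ 4488.8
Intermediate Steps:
H(s) = (-5 + 2*s)/(2*s) (H(s) = (s + (-5 + s))/((2*s)) = (-5 + 2*s)*(1/(2*s)) = (-5 + 2*s)/(2*s))
-114*(H(-4) - 41) = -114*((-5/2 - 4)/(-4) - 41) = -114*(-¼*(-13/2) - 41) = -114*(13/8 - 41) = -114*(-315/8) = 17955/4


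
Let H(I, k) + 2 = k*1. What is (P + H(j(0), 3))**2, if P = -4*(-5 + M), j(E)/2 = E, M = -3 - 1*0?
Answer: 1089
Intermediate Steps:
M = -3 (M = -3 + 0 = -3)
j(E) = 2*E
H(I, k) = -2 + k (H(I, k) = -2 + k*1 = -2 + k)
P = 32 (P = -4*(-5 - 3) = -4*(-8) = 32)
(P + H(j(0), 3))**2 = (32 + (-2 + 3))**2 = (32 + 1)**2 = 33**2 = 1089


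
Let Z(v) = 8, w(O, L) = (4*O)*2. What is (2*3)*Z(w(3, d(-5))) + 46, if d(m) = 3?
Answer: 94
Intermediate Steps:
w(O, L) = 8*O
(2*3)*Z(w(3, d(-5))) + 46 = (2*3)*8 + 46 = 6*8 + 46 = 48 + 46 = 94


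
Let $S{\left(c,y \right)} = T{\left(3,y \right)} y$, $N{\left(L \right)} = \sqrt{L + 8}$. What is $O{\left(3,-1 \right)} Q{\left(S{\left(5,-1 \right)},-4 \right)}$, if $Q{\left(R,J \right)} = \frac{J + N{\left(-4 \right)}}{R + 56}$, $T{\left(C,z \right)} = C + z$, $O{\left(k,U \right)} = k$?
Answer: $- \frac{1}{9} \approx -0.11111$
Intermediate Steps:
$N{\left(L \right)} = \sqrt{8 + L}$
$S{\left(c,y \right)} = y \left(3 + y\right)$ ($S{\left(c,y \right)} = \left(3 + y\right) y = y \left(3 + y\right)$)
$Q{\left(R,J \right)} = \frac{2 + J}{56 + R}$ ($Q{\left(R,J \right)} = \frac{J + \sqrt{8 - 4}}{R + 56} = \frac{J + \sqrt{4}}{56 + R} = \frac{J + 2}{56 + R} = \frac{2 + J}{56 + R}$)
$O{\left(3,-1 \right)} Q{\left(S{\left(5,-1 \right)},-4 \right)} = 3 \frac{2 - 4}{56 - \left(3 - 1\right)} = 3 \frac{1}{56 - 2} \left(-2\right) = 3 \cdot \frac{1}{54} \left(-2\right) = 3 \left(- \frac{1}{27}\right) = - \frac{1}{9}$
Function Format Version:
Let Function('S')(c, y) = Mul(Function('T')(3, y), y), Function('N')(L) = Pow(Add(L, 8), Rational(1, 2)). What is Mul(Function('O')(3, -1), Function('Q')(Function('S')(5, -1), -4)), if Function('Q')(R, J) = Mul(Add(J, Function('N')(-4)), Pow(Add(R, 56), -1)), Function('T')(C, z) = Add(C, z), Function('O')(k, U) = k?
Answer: Rational(-1, 9) ≈ -0.11111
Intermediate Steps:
Function('N')(L) = Pow(Add(8, L), Rational(1, 2))
Function('S')(c, y) = Mul(y, Add(3, y)) (Function('S')(c, y) = Mul(Add(3, y), y) = Mul(y, Add(3, y)))
Function('Q')(R, J) = Mul(Pow(Add(56, R), -1), Add(2, J)) (Function('Q')(R, J) = Mul(Add(J, Pow(Add(8, -4), Rational(1, 2))), Pow(Add(R, 56), -1)) = Mul(Add(J, Pow(4, Rational(1, 2))), Pow(Add(56, R), -1)) = Mul(Add(J, 2), Pow(Add(56, R), -1)) = Mul(Add(2, J), Pow(Add(56, R), -1)) = Mul(Pow(Add(56, R), -1), Add(2, J)))
Mul(Function('O')(3, -1), Function('Q')(Function('S')(5, -1), -4)) = Mul(3, Mul(Pow(Add(56, Mul(-1, Add(3, -1))), -1), Add(2, -4))) = Mul(3, Mul(Pow(Add(56, Mul(-1, 2)), -1), -2)) = Mul(3, Mul(Pow(Add(56, -2), -1), -2)) = Mul(3, Mul(Pow(54, -1), -2)) = Mul(3, Mul(Rational(1, 54), -2)) = Mul(3, Rational(-1, 27)) = Rational(-1, 9)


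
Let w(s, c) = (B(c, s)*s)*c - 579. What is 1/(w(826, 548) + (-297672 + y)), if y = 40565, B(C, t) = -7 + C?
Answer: 1/244624882 ≈ 4.0879e-9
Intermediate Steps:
w(s, c) = -579 + c*s*(-7 + c) (w(s, c) = ((-7 + c)*s)*c - 579 = (s*(-7 + c))*c - 579 = c*s*(-7 + c) - 579 = -579 + c*s*(-7 + c))
1/(w(826, 548) + (-297672 + y)) = 1/((-579 + 548*826*(-7 + 548)) + (-297672 + 40565)) = 1/((-579 + 548*826*541) - 257107) = 1/((-579 + 244882568) - 257107) = 1/(244881989 - 257107) = 1/244624882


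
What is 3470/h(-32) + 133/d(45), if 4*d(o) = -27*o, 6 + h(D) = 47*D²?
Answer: -10692427/29234115 ≈ -0.36575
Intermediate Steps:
h(D) = -6 + 47*D²
d(o) = -27*o/4 (d(o) = (-27*o)/4 = -27*o/4)
3470/h(-32) + 133/d(45) = 3470/(-6 + 47*(-32)²) + 133/((-27/4*45)) = 3470/(-6 + 47*1024) + 133/(-1215/4) = 3470/(-6 + 48128) + 133*(-4/1215) = 3470/48122 - 532/1215 = 3470*(1/48122) - 532/1215 = 1735/24061 - 532/1215 = -10692427/29234115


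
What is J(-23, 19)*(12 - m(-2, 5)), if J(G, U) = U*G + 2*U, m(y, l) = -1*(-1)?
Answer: -4389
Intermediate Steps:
m(y, l) = 1
J(G, U) = 2*U + G*U (J(G, U) = G*U + 2*U = 2*U + G*U)
J(-23, 19)*(12 - m(-2, 5)) = (19*(2 - 23))*(12 - 1*1) = (19*(-21))*(12 - 1) = -399*11 = -4389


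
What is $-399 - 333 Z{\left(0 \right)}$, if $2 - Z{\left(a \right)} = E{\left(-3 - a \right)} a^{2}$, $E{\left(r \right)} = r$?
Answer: $-1065$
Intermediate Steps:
$Z{\left(a \right)} = 2 - a^{2} \left(-3 - a\right)$ ($Z{\left(a \right)} = 2 - \left(-3 - a\right) a^{2} = 2 - a^{2} \left(-3 - a\right)$)
$-399 - 333 Z{\left(0 \right)} = -399 - 333 \left(2 + 0^{2} \left(3 + 0\right)\right) = -399 - 333 \left(2 + 0 \cdot 3\right) = -399 - 333 \left(2 + 0\right) = -399 - 666 = -1065$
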